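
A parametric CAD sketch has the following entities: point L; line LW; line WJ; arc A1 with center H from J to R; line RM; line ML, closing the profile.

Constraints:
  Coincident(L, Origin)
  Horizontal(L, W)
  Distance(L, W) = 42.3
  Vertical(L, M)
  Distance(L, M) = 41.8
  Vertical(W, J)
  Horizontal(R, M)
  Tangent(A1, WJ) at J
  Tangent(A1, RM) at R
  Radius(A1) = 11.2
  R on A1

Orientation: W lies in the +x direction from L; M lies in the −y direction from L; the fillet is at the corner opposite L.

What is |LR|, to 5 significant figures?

52.100

The virtual corner opposite L is at (42.300, -41.800). Tangency of A1 to WJ means the radius HJ is perpendicular to WJ and the tangent condition forces HR to be normal to RM, with radius 11.2, so the center H sits 11.2 in from both sides at H = (31.100, -30.600). That places the tangent points at J = (42.300, -30.600) on WJ and R = (31.100, -41.800) on RM. Then |LR| = |R − L| = 52.100.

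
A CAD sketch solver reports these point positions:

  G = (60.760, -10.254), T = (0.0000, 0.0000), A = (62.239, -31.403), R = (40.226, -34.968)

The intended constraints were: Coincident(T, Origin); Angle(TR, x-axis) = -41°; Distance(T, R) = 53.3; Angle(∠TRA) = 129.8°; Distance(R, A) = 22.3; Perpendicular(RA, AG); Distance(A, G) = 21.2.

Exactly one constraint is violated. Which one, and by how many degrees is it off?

Perpendicular(RA, AG) — off by 5.20°.

T = (0.00, 0.00) ✓; TR at -41.00° ✓; |TR| = 53.30 ✓; ∠TRA = 129.8° ✓; |RA| = 22.30 ✓; ∠(RA, AG) = 84.80° ✗; |AG| = 21.20 ✓.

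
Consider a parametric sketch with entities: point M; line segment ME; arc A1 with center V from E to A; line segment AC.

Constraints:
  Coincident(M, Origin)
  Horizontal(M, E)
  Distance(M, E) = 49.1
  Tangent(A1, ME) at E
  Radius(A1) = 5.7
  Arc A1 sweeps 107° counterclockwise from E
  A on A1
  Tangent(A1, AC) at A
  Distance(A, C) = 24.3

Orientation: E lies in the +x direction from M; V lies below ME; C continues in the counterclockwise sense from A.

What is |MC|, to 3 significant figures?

59.3

M is at the origin; M and E share the same y with |ME| = 49.1 and E on the +x side, so E = (49.1, 0.00). The tangent condition forces VE to be normal to ME, so V = E + (0, -5.7) = (49.1, -5.70). On A1, E sits at bearing 90° from V; a 107° counterclockwise sweep puts A at bearing 197°, so A = V + 5.7·(cos 197°, sin 197°) = (43.6, -7.37). A1 meets AC tangentially, so VA is at right angles to AC, so AC runs along (−sin 197°, cos 197°); with |AC| = 24.3, C = (50.8, -30.6). Then |MC| = |C − M| = 59.3.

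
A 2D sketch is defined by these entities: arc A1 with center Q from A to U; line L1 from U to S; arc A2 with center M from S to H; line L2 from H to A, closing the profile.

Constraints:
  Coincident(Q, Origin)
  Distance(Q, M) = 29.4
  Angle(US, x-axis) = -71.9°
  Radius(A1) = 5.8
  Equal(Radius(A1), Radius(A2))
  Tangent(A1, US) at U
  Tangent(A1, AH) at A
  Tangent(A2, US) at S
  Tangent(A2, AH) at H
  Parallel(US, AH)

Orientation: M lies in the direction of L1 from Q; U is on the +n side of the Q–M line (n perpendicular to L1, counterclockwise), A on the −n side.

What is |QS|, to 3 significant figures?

30.0

The slot axis is L1's direction at -71.9°, so u = (cos -71.9°, sin -71.9°) = (0.311, -0.951) and n = (−sin -71.9°, cos -71.9°) = (0.951, 0.311). Q is at the origin and M lies 29.4 along u from Q, so M = 29.4·u = (9.13, -27.9). Tangency of A1 to both parallel lines with radius 5.8 puts U and A at Q ± 5.8·n: U = (5.51, 1.80), A = (-5.51, -1.80). Equal radii place S and H the same way about M: S = M + 5.8·n = (14.6, -26.1), H = M − 5.8·n = (3.62, -29.7). Then |QS| = |S − Q| = 30.0.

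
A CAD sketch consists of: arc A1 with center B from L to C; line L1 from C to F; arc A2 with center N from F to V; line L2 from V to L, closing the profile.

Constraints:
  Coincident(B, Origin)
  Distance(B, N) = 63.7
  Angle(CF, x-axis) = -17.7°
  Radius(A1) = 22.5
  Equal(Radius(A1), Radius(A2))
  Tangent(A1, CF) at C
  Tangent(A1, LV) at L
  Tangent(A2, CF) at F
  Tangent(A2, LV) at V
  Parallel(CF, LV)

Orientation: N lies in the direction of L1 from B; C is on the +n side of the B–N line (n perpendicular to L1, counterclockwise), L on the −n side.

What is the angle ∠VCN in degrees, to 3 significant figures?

15.8°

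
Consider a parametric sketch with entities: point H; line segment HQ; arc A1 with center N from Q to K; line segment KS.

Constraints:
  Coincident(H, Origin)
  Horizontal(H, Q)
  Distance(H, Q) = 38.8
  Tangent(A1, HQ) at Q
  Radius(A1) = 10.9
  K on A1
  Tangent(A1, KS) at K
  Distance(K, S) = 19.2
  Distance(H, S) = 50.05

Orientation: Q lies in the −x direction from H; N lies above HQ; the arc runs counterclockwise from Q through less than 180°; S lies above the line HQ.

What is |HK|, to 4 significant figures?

33.07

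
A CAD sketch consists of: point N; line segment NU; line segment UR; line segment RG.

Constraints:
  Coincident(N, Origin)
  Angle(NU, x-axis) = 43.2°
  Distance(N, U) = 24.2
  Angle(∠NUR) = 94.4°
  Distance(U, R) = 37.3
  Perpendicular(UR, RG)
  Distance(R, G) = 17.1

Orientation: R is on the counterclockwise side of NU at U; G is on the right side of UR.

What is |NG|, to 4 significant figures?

56.86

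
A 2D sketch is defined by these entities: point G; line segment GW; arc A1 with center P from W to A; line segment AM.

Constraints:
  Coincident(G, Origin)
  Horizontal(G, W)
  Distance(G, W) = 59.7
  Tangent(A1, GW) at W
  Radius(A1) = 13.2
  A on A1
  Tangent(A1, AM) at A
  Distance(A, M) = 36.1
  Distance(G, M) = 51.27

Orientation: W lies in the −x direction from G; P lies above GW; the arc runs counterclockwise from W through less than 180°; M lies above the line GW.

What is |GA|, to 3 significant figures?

48.4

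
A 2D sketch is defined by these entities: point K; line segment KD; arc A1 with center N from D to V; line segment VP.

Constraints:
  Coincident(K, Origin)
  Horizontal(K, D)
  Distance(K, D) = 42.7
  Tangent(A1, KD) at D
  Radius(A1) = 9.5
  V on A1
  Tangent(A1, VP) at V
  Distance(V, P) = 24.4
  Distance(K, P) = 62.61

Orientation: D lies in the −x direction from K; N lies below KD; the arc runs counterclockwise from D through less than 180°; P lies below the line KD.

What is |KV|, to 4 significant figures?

53.01

Checks: |NV| = 9.500 ✓; ∠(NV, VP) = 90.00° ✓; |VP| = 24.40 ✓; |KP| = 62.61 ✓.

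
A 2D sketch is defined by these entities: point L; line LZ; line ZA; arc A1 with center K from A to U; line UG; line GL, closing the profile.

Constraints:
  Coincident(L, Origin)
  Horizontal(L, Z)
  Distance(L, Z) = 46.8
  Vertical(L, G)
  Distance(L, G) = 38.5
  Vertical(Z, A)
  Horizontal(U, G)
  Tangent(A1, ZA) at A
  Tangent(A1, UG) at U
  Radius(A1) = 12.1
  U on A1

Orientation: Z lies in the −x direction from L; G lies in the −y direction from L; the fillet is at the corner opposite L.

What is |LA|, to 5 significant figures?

53.733

L is at the origin; L and Z share the same y with |LZ| = 46.8 and Z on the −x side, so Z = (-46.800, 0.0000). LG is vertical with |LG| = 38.5 and G on the −y side, so G = (0.0000, -38.500). The virtual corner opposite L is at (-46.800, -38.500). A1 meets ZA tangentially, so KA is at right angles to ZA and the tangent condition forces KU to be normal to UG, with radius 12.1, so the center K sits 12.1 in from both sides at K = (-34.700, -26.400). That places the tangent points at A = (-46.800, -26.400) on ZA and U = (-34.700, -38.500) on UG. Then |LA| = |A − L| = 53.733.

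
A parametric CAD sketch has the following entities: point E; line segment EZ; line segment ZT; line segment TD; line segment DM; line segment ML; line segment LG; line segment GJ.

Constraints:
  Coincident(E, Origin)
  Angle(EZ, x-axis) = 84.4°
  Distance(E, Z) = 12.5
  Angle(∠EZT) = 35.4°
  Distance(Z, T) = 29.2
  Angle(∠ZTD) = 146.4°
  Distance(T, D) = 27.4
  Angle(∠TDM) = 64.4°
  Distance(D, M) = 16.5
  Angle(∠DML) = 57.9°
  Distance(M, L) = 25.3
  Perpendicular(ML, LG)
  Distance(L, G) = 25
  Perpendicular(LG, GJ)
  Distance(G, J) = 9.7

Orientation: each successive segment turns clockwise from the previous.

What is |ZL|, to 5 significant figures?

38.460

E is at the origin; EZ runs at 84.4° with length 12.5, so Z = (1.2198, 12.440). ∠EZT = 35.4° gives ZT at -60.200° from the x-axis; with |ZT| = 29.2, T = (15.731, -12.898). ∠ZTD = 146.4° gives TD at -93.800° from the x-axis; with |TD| = 27.4, D = (13.916, -40.238). ∠TDM = 64.4° gives DM at 150.60° from the x-axis; with |DM| = 16.5, M = (-0.45951, -32.138). ∠DML = 57.9° gives ML at 28.500° from the x-axis; with |ML| = 25.3, L = (21.775, -20.066). Then |ZL| = |L − Z| = 38.460.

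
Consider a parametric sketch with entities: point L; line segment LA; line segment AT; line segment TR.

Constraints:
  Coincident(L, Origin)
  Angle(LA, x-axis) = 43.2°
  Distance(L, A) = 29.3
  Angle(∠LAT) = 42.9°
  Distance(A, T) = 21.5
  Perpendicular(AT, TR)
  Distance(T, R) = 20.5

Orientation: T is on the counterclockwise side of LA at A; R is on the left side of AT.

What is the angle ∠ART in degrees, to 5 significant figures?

46.364°

L is at the origin; LA runs at 43.2° with length 29.3, so A = 29.3·(cos 43.2°, sin 43.2°) = (21.359, 20.057). ∠LAT = 42.9°, so AT runs at 43.2° + (180° − 42.9°) = 180.30° from the x-axis; with |AT| = 21.5, T = A + 21.5·(cos 180.30°, sin 180.30°) = (-0.14092, 19.945). AT ⟂ TR; with |TR| = 20.5 on the left of AT, R = T + 20.5·(0.0052360, -0.99999) = (-0.033587, -0.55506). Then cos ∠ART = RA·RT / (|RA||RT|), giving 46.364°.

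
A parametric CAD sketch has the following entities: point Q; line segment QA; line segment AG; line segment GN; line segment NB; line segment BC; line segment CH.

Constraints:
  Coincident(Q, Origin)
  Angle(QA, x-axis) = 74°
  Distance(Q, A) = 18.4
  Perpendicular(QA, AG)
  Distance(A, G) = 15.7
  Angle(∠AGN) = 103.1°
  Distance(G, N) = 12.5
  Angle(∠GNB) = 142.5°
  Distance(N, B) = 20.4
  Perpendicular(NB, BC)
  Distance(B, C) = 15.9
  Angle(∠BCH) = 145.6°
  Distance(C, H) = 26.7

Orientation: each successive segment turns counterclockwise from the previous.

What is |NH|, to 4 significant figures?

38.30

Q is at the origin; QA runs at 74.0° with length 18.4, so A = (5.072, 17.69). QA is perpendicular to AG, so AG runs at 164.0°; with |AG| = 15.7, G = (-10.02, 22.01). ∠AGN = 103.1° gives GN at -119.1° from the x-axis; with |GN| = 12.5, N = (-16.10, 11.09). ∠GNB = 142.5° gives NB at -81.60° from the x-axis; with |NB| = 20.4, B = (-13.12, -9.089). NB ⟂ BC, so BC runs at 8.400°; with |BC| = 15.9, C = (2.610, -6.766). ∠BCH = 145.6° gives CH at 42.80° from the x-axis; with |CH| = 26.7, H = (22.20, 11.38). Then |NH| = |H − N| = 38.30.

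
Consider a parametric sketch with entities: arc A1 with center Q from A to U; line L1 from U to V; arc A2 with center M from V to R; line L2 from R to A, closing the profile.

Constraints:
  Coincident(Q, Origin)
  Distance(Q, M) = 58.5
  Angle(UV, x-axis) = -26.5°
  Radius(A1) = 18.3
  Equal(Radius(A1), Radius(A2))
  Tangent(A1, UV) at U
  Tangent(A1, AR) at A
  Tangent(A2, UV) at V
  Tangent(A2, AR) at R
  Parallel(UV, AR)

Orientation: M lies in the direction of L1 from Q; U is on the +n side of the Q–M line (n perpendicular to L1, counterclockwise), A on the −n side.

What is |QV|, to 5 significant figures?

61.296

The slot axis is L1's direction at -26.5°, so u = (cos -26.5°, sin -26.5°) = (0.89493, -0.44620) and n = (−sin -26.5°, cos -26.5°) = (0.44620, 0.89493). Q is at the origin and M lies 58.5 along u from Q, so M = 58.5·u = (52.354, -26.103). Tangency of A1 to both parallel lines with radius 18.3 puts U and A at Q ± 18.3·n: U = (8.1654, 16.377), A = (-8.1654, -16.377). Equal radii place V and R the same way about M: V = M + 18.3·n = (60.519, -9.7253), R = M − 18.3·n = (44.188, -42.480). Then |QV| = |V − Q| = 61.296.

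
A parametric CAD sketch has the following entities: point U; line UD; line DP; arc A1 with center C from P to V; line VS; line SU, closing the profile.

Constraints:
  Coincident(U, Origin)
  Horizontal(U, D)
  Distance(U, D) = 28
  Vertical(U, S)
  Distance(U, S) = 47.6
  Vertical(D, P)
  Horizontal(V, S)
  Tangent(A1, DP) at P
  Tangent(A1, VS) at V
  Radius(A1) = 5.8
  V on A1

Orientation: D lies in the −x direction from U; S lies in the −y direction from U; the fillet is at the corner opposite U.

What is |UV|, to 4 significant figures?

52.52

The virtual corner opposite U is at (-28.00, -47.60). Tangency of A1 to DP means the radius CP is perpendicular to DP and since A1 is tangent to VS there, CV ⟂ VS, with radius 5.8, so the center C sits 5.8 in from both sides at C = (-22.20, -41.80). That places the tangent points at P = (-28.00, -41.80) on DP and V = (-22.20, -47.60) on VS. Then |UV| = |V − U| = 52.52.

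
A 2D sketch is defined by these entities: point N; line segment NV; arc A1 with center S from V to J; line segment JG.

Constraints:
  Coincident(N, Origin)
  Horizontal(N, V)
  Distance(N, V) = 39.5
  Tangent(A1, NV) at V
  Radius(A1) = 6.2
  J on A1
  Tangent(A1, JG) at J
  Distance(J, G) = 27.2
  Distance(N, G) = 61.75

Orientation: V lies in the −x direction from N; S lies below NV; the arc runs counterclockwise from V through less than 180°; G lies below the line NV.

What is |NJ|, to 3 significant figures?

45.6

N is at the origin; N and V share the same y with |NV| = 39.5 and V on the −x side, so V = (-39.5, 0.00). Since A1 is tangent to NV there, SV ⟂ NV, so S = V + (0, -6.2) = (-39.5, -6.20). Since SJ ⟂ JG (tangency), |SG| = √(6.2² + 27.2²) = 27.9 regardless of where J sits on A1. So G lies on both circle(N, 61.75) and circle(S, 27.9); the below-NV intersection is G = (-53.9, -30.1). J is the foot of the tangent from G: J = (-45.4, -4.25).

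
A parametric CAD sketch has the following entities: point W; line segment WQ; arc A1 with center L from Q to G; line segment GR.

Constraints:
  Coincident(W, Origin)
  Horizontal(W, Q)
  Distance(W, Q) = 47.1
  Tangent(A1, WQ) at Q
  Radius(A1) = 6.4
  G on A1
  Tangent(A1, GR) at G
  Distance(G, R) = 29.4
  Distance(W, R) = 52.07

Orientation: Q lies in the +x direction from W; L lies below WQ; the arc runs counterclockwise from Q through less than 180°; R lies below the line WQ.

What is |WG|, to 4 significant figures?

41.14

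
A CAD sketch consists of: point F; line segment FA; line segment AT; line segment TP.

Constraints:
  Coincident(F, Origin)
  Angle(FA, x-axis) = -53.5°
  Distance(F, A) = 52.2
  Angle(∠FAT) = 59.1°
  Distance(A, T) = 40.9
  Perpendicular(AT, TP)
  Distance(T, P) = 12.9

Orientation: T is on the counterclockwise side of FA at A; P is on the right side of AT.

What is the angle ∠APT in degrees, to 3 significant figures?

72.5°

F is at the origin; FA runs at -53.5° with length 52.2, so A = 52.2·(cos -53.5°, sin -53.5°) = (31.0, -42.0). ∠FAT = 59.1°, so AT runs at -53.5° + (180° − 59.1°) = 67.4° from the x-axis; with |AT| = 40.9, T = A + 40.9·(cos 67.4°, sin 67.4°) = (46.8, -4.20). AT is perpendicular to TP; with |TP| = 12.9 on the right of AT, P = T + 12.9·(0.923, -0.384) = (58.7, -9.16). Then cos ∠APT = PA·PT / (|PA||PT|), giving 72.5°.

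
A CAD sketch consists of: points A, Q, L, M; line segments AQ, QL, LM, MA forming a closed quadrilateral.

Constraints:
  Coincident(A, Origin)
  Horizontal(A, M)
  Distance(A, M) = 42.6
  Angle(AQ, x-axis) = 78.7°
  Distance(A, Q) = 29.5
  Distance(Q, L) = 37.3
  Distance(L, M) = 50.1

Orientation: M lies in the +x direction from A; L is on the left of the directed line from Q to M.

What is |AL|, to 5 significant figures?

61.840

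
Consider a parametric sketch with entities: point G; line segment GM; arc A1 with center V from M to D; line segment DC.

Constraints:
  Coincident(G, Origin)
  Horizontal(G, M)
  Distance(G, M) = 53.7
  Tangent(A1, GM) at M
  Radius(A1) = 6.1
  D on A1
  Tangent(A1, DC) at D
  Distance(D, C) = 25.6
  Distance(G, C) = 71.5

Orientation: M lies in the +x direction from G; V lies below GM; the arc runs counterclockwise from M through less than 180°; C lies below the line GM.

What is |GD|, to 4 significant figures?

49.93

G is at the origin; GM is horizontal with |GM| = 53.7 and M on the +x side, so M = (53.70, 0.000). The tangent condition forces VM to be normal to GM, so V = M + (0, -6.1) = (53.70, -6.100). Since VD ⟂ DC (tangency), |VC| = √(6.1² + 25.6²) = 26.32 regardless of where D sits on A1. So C lies on both circle(G, 71.5) and circle(V, 26.32); the below-GM intersection is C = (64.95, -29.89). D is the foot of the tangent from C: D = (48.94, -9.915).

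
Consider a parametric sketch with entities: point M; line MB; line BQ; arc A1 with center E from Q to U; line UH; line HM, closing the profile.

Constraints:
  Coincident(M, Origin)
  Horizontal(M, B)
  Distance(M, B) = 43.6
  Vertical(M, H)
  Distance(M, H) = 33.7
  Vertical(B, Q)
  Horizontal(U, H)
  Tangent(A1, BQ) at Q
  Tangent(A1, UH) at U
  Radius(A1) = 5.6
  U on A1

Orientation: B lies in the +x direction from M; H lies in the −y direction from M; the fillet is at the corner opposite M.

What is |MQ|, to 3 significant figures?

51.9

M is at the origin; MB is horizontal with |MB| = 43.6 and B on the +x side, so B = (43.6, 0.00). M and H share the same x with |MH| = 33.7 and H on the −y side, so H = (0.00, -33.7). The virtual corner opposite M is at (43.6, -33.7). The tangent condition forces EQ to be normal to BQ and tangency of A1 to UH means the radius EU is perpendicular to UH, with radius 5.6, so the center E sits 5.6 in from both sides at E = (38.0, -28.1). That places the tangent points at Q = (43.6, -28.1) on BQ and U = (38.0, -33.7) on UH. Then |MQ| = |Q − M| = 51.9.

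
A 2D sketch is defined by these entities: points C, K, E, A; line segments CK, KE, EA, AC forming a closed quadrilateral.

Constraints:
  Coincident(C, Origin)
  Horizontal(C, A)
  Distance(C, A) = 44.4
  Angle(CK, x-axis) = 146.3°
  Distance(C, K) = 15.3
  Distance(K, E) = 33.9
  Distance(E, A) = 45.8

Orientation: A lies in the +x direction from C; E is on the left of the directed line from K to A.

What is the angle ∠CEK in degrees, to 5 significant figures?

26.008°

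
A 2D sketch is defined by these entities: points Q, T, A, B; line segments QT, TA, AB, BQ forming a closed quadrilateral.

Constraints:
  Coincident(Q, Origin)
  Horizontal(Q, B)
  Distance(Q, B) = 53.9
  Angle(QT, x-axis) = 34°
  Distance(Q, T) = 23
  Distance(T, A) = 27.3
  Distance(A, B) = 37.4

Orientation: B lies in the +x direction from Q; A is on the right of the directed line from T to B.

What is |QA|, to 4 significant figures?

24.18

Q is at the origin; QB is horizontal with |QB| = 53.9 and B in +x, so B = (53.9, 0). QT runs at 34.0° with |QT| = 23.0, so T = (19.07, 12.86). A is determined by |TA| = 27.3 and |AB| = 37.4 together: it lies at the intersection of circle(T, 27.3) and circle(B, 37.4). With |TB| = 37.13, the foot of the radical line on TB is 9.766 from T and the perpendicular offset is √(27.3² − 9.766²) = 25.49. Taking the right-of-TB solution: A = (19.40, -14.44).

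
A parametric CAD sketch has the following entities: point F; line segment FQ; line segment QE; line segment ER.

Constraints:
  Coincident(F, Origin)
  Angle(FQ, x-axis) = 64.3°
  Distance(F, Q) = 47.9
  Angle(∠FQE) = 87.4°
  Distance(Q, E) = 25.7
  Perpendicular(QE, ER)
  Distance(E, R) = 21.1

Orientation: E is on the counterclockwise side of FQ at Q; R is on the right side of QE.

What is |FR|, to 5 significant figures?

72.854

∠FQE = 87.4°, so QE runs at 64.3° + (180° − 87.4°) = 156.90° from the x-axis; with |QE| = 25.7, E = Q + 25.7·(cos 156.90°, sin 156.90°) = (-2.8671, 53.245). QE ⟂ ER; with |ER| = 21.1 on the right of QE, R = E + 21.1·(0.39234, 0.91982) = (5.4112, 72.653). Then |FR| = |R − F| = 72.854.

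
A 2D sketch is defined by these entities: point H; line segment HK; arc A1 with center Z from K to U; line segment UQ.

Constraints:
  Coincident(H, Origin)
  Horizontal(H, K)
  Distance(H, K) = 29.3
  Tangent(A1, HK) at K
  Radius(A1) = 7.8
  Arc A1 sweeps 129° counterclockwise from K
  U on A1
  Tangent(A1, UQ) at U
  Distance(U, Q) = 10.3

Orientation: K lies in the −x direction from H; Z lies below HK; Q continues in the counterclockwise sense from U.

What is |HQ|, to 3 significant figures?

35.5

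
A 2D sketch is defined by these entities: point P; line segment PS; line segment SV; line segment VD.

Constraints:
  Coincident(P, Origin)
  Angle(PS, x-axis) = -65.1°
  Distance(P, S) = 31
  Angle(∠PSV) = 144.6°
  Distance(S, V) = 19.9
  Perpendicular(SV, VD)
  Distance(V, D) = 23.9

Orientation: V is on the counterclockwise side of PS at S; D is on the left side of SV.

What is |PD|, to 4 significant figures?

45.56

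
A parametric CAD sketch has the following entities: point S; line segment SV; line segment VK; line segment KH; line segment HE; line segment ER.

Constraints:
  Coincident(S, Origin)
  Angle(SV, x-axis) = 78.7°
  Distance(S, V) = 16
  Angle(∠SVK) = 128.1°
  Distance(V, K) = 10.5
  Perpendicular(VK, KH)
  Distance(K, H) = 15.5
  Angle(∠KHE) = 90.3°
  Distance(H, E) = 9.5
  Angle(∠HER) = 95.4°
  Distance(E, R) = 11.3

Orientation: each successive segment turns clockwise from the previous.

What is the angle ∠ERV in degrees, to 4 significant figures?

172.7°

∠KHE = 90.3° gives HE at -152.9° from the x-axis; with |HE| = 9.5, E = (11.04, 2.261). ∠HER = 95.4° gives ER at 122.5° from the x-axis; with |ER| = 11.3, R = (4.967, 11.79). Then cos ∠ERV = RE·RV / (|RE||RV|), giving 172.7°.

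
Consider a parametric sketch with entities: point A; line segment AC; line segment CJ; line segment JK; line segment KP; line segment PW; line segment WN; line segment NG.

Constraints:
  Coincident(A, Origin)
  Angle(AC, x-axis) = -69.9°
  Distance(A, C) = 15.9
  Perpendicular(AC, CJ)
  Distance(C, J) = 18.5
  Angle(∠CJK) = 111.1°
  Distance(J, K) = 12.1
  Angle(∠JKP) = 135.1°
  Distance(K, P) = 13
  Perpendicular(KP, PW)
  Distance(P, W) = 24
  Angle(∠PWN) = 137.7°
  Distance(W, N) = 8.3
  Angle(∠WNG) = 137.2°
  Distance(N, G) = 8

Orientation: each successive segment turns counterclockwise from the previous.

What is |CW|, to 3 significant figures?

14.2

A is at the origin; AC runs at -69.9° with length 15.9, so C = (5.46, -14.9). The perpendicularity gives CJ at right angles to AC, so CJ runs at 20.1°; with |CJ| = 18.5, J = (22.8, -8.57). ∠CJK = 111.1° gives JK at 89.0° from the x-axis; with |JK| = 12.1, K = (23.0, 3.52). ∠JKP = 135.1° gives KP at 134° from the x-axis; with |KP| = 13.0, P = (14.0, 12.9). KP ⟂ PW, so PW runs at -136°; with |PW| = 24.0, W = (-3.26, -3.75). Then |CW| = |W − C| = 14.2.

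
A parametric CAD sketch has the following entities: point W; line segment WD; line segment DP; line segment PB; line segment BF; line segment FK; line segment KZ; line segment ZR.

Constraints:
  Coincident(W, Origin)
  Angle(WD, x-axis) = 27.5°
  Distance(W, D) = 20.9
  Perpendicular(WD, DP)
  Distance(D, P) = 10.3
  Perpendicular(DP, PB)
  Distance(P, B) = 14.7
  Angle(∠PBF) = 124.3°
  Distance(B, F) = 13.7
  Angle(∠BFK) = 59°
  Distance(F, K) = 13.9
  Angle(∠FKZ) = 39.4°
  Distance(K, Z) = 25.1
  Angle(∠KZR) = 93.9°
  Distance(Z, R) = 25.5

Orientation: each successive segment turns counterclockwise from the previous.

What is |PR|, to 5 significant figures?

47.234

∠FKZ = 39.4° gives KZ at 164.80° from the x-axis; with |KZ| = 25.1, Z = (-12.422, 10.674). ∠KZR = 93.9° gives ZR at -109.10° from the x-axis; with |ZR| = 25.5, R = (-20.766, -13.422). Then |PR| = |R − P| = 47.234.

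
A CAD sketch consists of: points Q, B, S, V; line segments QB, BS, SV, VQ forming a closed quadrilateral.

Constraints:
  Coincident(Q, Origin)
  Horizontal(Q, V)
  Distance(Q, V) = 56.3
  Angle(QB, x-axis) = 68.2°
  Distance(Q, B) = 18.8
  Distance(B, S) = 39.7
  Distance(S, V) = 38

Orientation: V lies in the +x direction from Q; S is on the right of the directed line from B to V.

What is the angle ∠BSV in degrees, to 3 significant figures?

84.6°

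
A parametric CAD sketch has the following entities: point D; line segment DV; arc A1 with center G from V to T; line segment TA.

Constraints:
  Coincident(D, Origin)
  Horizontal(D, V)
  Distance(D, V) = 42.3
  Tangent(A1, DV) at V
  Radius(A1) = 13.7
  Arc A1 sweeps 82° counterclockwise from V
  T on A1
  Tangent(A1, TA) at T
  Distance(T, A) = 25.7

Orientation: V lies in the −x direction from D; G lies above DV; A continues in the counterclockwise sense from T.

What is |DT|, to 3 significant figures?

31.1

D is at the origin; D and V share the same y with |DV| = 42.3 and V on the −x side, so V = (-42.3, 0.00). A1 meets DV tangentially, so GV is at right angles to DV, so G = V + (0, 13.7) = (-42.3, 13.7). On A1, V sits at bearing -90° from G; an 82° counterclockwise sweep puts T at bearing -8°, so T = G + 13.7·(cos -8°, sin -8°) = (-28.7, 11.8). Then |DT| = |T − D| = 31.1.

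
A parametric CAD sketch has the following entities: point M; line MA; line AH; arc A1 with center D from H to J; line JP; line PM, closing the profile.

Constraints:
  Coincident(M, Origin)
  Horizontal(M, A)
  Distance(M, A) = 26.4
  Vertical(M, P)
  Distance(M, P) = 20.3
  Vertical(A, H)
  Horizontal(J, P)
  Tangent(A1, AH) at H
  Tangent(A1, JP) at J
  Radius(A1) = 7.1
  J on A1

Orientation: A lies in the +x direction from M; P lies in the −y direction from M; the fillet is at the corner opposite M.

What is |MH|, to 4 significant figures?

29.52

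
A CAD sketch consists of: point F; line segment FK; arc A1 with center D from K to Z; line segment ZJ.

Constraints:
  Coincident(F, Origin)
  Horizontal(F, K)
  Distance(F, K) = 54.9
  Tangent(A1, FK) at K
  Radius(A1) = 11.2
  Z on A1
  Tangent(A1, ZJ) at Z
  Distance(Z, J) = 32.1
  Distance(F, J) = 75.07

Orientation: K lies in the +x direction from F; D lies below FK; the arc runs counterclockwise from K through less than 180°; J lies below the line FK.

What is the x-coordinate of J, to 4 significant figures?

60.26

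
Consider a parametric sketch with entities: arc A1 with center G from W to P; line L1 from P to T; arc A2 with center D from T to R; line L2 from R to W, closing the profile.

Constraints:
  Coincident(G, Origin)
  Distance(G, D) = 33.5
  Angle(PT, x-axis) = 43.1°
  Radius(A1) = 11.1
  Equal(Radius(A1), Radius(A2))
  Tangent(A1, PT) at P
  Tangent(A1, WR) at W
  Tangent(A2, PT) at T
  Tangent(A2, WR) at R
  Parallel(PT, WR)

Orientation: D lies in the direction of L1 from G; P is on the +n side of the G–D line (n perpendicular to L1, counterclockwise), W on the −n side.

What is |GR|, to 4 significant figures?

35.29

The slot axis is L1's direction at 43.1°, so u = (cos 43.1°, sin 43.1°) = (0.7302, 0.6833) and n = (−sin 43.1°, cos 43.1°) = (-0.6833, 0.7302). G is at the origin and D lies 33.5 along u from G, so D = 33.5·u = (24.46, 22.89). Tangency of A1 to both parallel lines with radius 11.1 puts P and W at G ± 11.1·n: P = (-7.584, 8.105), W = (7.584, -8.105). Equal radii place T and R the same way about D: T = D + 11.1·n = (16.88, 30.99), R = D − 11.1·n = (32.04, 14.78). Then |GR| = |R − G| = 35.29.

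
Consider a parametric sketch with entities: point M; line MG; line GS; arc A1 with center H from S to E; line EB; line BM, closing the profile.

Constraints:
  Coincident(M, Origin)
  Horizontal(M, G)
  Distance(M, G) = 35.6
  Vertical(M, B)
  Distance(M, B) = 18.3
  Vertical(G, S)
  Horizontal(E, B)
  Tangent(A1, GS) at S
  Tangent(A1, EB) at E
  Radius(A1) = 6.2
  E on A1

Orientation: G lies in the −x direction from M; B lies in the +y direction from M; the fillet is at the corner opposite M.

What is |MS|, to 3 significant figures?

37.6

The virtual corner opposite M is at (-35.6, 18.3). Tangency of A1 to GS means the radius HS is perpendicular to GS and A1 meets EB tangentially, so HE is at right angles to EB, with radius 6.2, so the center H sits 6.2 in from both sides at H = (-29.4, 12.1). That places the tangent points at S = (-35.6, 12.1) on GS and E = (-29.4, 18.3) on EB. Then |MS| = |S − M| = 37.6.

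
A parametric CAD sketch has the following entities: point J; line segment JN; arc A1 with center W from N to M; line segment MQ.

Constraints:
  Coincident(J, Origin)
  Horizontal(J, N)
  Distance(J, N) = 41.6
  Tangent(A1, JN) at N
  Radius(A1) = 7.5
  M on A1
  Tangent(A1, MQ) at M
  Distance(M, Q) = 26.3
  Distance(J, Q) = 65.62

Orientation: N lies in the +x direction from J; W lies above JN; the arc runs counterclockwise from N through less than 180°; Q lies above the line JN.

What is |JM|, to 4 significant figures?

48.66

J is at the origin; JN is horizontal with |JN| = 41.6 and N on the +x side, so N = (41.60, 0.000). A1 meets JN tangentially, so WN is at right angles to JN, so W = N + (0, 7.5) = (41.60, 7.500). Since WM ⟂ MQ (tangency), |WQ| = √(7.5² + 26.3²) = 27.35 regardless of where M sits on A1. So Q lies on both circle(J, 65.62) and circle(W, 27.35); the above-JN intersection is Q = (59.10, 28.52). M is the foot of the tangent from Q: M = (48.46, 4.465).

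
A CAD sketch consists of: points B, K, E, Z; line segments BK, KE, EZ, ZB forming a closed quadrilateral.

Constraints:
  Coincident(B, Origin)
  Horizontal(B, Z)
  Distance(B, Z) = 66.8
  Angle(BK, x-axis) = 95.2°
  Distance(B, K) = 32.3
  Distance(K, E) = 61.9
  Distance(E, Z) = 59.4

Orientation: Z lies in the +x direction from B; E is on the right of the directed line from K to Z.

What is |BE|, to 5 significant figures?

30.761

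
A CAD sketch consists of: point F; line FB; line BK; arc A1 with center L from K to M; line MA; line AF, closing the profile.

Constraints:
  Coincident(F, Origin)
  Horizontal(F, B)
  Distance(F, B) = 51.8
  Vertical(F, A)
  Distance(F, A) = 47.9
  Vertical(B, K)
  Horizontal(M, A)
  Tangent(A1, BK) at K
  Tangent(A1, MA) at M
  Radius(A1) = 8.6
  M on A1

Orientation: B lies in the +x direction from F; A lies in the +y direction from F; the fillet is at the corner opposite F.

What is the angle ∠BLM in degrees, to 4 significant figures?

167.7°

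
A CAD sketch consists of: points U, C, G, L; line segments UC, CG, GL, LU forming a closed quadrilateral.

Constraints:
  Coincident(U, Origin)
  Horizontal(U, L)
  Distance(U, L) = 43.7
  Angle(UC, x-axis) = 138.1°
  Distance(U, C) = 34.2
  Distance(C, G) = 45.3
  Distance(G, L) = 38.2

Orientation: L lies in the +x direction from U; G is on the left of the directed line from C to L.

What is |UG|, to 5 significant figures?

35.238

Checks: |CG| = 45.30 ✓; |GL| = 38.20 ✓.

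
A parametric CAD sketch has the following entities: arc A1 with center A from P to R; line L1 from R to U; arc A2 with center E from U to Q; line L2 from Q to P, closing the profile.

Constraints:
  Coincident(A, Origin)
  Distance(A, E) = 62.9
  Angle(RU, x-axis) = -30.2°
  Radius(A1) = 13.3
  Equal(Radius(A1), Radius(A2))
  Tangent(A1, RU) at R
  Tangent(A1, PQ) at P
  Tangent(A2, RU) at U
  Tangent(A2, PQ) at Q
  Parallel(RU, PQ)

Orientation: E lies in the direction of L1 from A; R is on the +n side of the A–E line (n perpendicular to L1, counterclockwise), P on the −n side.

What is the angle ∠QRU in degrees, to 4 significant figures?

22.92°

Tangency of A1 to both parallel lines with radius 13.3 puts R and P at A ± 13.3·n: R = (6.690, 11.49), P = (-6.690, -11.49). Equal radii place U and Q the same way about E: U = E + 13.3·n = (61.05, -20.15), Q = E − 13.3·n = (47.67, -43.13). Then cos ∠QRU = RQ·RU / (|RQ||RU|), giving 22.92°.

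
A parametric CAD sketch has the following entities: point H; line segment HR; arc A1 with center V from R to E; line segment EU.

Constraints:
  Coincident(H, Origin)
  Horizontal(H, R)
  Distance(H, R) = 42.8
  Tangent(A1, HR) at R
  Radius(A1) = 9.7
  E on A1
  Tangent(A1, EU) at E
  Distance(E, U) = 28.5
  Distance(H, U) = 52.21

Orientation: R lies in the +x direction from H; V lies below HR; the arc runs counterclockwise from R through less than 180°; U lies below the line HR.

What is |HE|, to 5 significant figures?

34.694

Checks: |VE| = 9.700 ✓; ∠(VE, EU) = 90.00° ✓; |EU| = 28.50 ✓; |HU| = 52.21 ✓.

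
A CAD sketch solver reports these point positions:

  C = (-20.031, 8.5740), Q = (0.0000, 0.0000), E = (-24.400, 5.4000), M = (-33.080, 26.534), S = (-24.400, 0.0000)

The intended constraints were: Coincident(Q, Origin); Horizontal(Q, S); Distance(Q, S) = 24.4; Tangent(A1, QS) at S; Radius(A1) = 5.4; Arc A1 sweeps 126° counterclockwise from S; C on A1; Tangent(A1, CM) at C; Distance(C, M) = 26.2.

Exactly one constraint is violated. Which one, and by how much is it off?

Distance(C, M) = 26.2 — off by 4.00.

Q = (0.00, 0.00) ✓; Q.y = 0.00, S.y = 0.00 ✓; |QS| = 24.40 ✓; ∠(ES, SQ) = 90.00° ✓; |ES| = 5.400 ✓; bearing(E→C) − bearing(E→S) = 126.0° ✓; |EC| = 5.400 ✓; ∠(EC, CM) = 90.00° ✓; |CM| = 22.20 ✗.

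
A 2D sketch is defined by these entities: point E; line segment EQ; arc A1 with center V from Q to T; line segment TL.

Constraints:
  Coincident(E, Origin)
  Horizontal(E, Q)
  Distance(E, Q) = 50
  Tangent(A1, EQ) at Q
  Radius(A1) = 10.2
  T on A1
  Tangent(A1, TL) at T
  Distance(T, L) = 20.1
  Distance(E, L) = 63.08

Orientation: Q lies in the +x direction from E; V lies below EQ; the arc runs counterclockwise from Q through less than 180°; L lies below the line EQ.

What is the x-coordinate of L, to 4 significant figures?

54.15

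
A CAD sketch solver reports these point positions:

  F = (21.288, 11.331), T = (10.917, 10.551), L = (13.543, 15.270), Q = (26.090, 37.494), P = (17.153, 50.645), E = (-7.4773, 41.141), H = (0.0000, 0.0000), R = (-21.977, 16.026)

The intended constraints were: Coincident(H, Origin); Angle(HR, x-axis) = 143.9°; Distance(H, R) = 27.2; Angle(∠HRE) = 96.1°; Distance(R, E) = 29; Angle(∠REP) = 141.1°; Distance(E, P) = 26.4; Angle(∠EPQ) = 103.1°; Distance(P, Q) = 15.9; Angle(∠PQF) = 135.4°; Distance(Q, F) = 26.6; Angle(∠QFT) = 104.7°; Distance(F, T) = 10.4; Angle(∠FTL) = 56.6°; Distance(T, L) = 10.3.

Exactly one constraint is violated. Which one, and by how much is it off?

Distance(T, L) = 10.3 — off by 4.90.

H = (0.00, 0.00) ✓; HR at 143.9° ✓; |HR| = 27.20 ✓; ∠HRE = 96.10° ✓; |RE| = 29.00 ✓; ∠REP = 141.1° ✓; |EP| = 26.40 ✓; ∠EPQ = 103.1° ✓; |PQ| = 15.90 ✓; ∠PQF = 135.4° ✓; |QF| = 26.60 ✓; ∠QFT = 104.7° ✓; |FT| = 10.40 ✓; ∠FTL = 56.60° ✓; |TL| = 5.400 ✗.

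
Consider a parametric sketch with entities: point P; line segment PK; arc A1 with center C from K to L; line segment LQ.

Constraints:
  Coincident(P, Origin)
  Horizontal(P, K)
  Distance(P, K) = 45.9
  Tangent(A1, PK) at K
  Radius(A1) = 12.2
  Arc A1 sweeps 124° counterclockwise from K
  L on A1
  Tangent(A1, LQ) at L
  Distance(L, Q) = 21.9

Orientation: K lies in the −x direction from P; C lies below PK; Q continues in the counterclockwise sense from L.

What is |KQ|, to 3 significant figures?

37.2

On A1, K sits at bearing 90° from C; a 124° counterclockwise sweep puts L at bearing 214°, so L = C + 12.2·(cos 214°, sin 214°) = (-56.0, -19.0). A1 meets LQ tangentially, so CL is at right angles to LQ, so LQ runs along (−sin 214°, cos 214°); with |LQ| = 21.9, Q = (-43.8, -37.2). Then |KQ| = |Q − K| = 37.2.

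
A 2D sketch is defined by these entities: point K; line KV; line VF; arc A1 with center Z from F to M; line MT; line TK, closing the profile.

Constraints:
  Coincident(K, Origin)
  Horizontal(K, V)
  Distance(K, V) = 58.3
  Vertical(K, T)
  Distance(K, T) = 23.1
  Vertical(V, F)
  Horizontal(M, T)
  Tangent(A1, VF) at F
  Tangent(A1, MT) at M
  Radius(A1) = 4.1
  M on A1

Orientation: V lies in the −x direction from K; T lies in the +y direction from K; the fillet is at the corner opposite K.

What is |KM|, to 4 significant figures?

58.92

K is at the origin; K and V share the same y with |KV| = 58.3 and V on the −x side, so V = (-58.30, 0.000). K and T share the same x with |KT| = 23.1 and T on the +y side, so T = (0.000, 23.10). The virtual corner opposite K is at (-58.30, 23.10). Since A1 is tangent to VF there, ZF ⟂ VF and A1 meets MT tangentially, so ZM is at right angles to MT, with radius 4.1, so the center Z sits 4.1 in from both sides at Z = (-54.20, 19.00). That places the tangent points at F = (-58.30, 19.00) on VF and M = (-54.20, 23.10) on MT. Then |KM| = |M − K| = 58.92.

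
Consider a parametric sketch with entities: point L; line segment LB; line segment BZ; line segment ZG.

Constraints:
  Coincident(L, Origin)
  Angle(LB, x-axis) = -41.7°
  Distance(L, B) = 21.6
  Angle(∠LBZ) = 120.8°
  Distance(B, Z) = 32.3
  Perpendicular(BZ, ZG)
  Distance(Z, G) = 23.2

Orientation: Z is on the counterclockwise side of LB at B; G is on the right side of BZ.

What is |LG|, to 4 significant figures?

60.20

∠LBZ = 120.8°, so BZ runs at -41.7° + (180° − 120.8°) = 17.50° from the x-axis; with |BZ| = 32.3, Z = B + 32.3·(cos 17.50°, sin 17.50°) = (46.93, -4.656). The perpendicularity gives ZG at right angles to BZ; with |ZG| = 23.2 on the right of BZ, G = Z + 23.2·(0.3007, -0.9537) = (53.91, -26.78). Then |LG| = |G − L| = 60.20.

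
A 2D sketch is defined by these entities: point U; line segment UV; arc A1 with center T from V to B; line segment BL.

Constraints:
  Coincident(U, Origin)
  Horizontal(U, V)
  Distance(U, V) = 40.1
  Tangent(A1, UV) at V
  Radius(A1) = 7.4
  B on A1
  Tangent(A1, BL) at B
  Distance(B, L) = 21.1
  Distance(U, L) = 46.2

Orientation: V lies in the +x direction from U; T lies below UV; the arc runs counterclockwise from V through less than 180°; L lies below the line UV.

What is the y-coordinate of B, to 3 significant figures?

-8.43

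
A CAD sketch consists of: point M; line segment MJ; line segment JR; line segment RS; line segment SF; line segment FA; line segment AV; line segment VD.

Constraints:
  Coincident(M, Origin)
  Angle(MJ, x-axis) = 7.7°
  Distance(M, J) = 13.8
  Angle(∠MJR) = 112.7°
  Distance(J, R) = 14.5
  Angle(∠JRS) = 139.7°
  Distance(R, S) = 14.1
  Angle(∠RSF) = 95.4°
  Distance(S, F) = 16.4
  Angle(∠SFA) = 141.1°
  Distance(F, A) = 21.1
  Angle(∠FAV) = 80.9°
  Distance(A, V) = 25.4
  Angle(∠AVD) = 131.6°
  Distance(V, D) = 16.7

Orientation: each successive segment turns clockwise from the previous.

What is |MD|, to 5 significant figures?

23.724

M is at the origin; MJ runs at 7.7° with length 13.8, so J = (13.676, 1.8490). ∠MJR = 112.7° gives JR at -59.600° from the x-axis; with |JR| = 14.5, R = (21.013, -10.657). ∠JRS = 139.7° gives RS at -99.900° from the x-axis; with |RS| = 14.1, S = (18.589, -24.547). ∠RSF = 95.4° gives SF at 175.50° from the x-axis; with |SF| = 16.4, F = (2.2394, -23.261). ∠SFA = 141.1° gives FA at 136.60° from the x-axis; with |FA| = 21.1, A = (-13.091, -8.7632). ∠FAV = 80.9° gives AV at 37.500° from the x-axis; with |AV| = 25.4, V = (7.0599, 6.6993). ∠AVD = 131.6° gives VD at -10.900° from the x-axis; with |VD| = 16.7, D = (23.459, 3.5414). Then |MD| = |D − M| = 23.724.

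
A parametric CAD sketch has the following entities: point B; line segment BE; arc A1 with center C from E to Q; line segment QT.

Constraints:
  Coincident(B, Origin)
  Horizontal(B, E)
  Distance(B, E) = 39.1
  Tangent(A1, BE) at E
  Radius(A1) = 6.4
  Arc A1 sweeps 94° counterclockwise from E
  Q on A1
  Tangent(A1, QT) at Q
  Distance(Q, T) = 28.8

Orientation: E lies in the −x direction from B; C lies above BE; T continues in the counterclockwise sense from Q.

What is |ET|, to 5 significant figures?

35.844

B is at the origin; B and E share the same y with |BE| = 39.1 and E on the −x side, so E = (-39.100, 0.0000). A1 meets BE tangentially, so CE is at right angles to BE, so C = E + (0, 6.4) = (-39.100, 6.4000). On A1, E sits at bearing -90° from C; a 94° counterclockwise sweep puts Q at bearing 4°, so Q = C + 6.4·(cos 4°, sin 4°) = (-32.716, 6.8464). A1 meets QT tangentially, so CQ is at right angles to QT, so QT runs along (−sin 4°, cos 4°); with |QT| = 28.8, T = (-34.725, 35.576). Then |ET| = |T − E| = 35.844.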